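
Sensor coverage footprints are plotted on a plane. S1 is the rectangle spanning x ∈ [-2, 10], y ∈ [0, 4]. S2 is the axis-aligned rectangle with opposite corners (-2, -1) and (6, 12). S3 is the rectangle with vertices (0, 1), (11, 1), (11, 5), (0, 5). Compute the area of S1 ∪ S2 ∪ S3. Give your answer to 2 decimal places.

By inclusion–exclusion:
Individual areas: |S1| = 48, |S2| = 104, |S3| = 44.
|S1∩S2|: x∈[-2,6], y∈[0,4] → 8·4 = 32.
|S1∩S3|: x∈[0,10], y∈[1,4] → 10·3 = 30.
|S2∩S3|: x∈[0,6], y∈[1,5] → 6·4 = 24.
|S1∩S2∩S3| = 18.
|S1 ∪ S2 ∪ S3| = 196 − 86 + 18 = 128.00.

128.00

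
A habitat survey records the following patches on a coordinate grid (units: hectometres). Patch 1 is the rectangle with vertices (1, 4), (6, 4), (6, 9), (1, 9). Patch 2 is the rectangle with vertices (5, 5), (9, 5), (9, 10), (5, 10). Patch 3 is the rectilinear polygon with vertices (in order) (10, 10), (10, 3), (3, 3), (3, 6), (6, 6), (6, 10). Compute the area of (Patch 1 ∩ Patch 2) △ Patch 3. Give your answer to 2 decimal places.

39.00

|Patch 1 ∩ Patch 2| = 4.
|(Patch 1 ∩ Patch 2) ∩ Patch 3| = 1.
|(Patch 1 ∩ Patch 2) △ Patch 3| = 4 + 37 − 2 = 39.00.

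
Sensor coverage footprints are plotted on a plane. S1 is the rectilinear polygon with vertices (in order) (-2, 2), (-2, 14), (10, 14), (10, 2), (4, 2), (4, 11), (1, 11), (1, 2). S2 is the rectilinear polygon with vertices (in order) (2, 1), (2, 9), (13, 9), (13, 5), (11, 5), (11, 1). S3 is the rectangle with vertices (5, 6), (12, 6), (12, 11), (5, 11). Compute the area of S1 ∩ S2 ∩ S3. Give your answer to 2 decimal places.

The intersection is the polygon with vertices (10,9), (10,6), (5,6), (5,9).
By the shoelace formula its area is 15.00.

15.00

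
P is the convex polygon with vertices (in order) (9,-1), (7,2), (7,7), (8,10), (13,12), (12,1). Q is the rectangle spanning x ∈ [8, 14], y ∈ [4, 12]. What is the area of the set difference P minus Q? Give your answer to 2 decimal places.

23.91

|P| = 56, |P∩Q| = 32.0909.
|P ∖ Q| = |P| − |P∩Q| = 56 − 32.0909 = 23.91.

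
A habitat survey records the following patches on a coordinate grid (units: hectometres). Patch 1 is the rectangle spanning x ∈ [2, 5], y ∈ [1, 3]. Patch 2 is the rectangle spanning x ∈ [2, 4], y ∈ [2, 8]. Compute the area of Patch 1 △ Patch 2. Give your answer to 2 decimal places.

|Patch 1∩Patch 2|: x∈[2,4], y∈[2,3] → 2·1 = 2.
|Patch 1 △ Patch 2| = |Patch 1| + |Patch 2| − 2·|Patch 1∩Patch 2| = 6 + 12 − 4 = 14.00.

14.00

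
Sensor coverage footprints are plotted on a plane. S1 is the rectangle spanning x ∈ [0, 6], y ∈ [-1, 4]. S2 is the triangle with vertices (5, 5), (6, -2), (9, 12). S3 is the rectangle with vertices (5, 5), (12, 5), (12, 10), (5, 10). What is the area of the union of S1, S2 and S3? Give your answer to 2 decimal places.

71.96

By inclusion–exclusion:
Individual areas: |S1| = 30, |S2| = 17.5, |S3| = 35.
|S1∩S2| = 2.5.
|S1∩S3| = 0 (no overlap).
|S2∩S3| = 8.0357.
|S1∩S2∩S3| = 0.
|S1 ∪ S2 ∪ S3| = 82.5 − 10.5357 + 0 = 71.96.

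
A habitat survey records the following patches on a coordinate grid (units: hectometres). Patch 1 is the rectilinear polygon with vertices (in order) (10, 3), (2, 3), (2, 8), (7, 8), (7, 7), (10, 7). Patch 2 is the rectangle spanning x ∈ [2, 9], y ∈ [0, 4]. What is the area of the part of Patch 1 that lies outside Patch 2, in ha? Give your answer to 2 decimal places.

30.00

|Patch 1| = 37, |Patch 1∩Patch 2| = 7.
|Patch 1 ∖ Patch 2| = |Patch 1| − |Patch 1∩Patch 2| = 37 − 7 = 30.00.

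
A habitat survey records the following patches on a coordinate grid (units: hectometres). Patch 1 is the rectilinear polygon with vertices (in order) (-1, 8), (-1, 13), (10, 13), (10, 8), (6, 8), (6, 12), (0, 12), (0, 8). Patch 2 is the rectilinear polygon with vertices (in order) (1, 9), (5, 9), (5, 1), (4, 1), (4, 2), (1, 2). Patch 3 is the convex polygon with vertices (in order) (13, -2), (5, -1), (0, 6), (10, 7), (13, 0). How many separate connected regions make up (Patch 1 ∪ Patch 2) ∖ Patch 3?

3

(Patch 1 ∪ Patch 2) ∖ Patch 3 splits into 3 disjoint pieces (area 31, area 10.8, area 2.4143).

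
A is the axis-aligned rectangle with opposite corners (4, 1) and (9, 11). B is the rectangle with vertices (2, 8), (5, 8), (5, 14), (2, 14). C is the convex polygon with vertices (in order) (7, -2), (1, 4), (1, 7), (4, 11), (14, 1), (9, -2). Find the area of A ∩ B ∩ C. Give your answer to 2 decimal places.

The intersection is the polygon with vertices (5,8), (4,8), (4,11), (5,10).
By the shoelace formula its area is 2.50.

2.50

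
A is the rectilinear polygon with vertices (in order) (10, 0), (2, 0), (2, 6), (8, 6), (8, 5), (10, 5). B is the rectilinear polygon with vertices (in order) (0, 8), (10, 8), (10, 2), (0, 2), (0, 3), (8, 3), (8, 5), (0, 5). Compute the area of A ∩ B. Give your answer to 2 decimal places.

18.00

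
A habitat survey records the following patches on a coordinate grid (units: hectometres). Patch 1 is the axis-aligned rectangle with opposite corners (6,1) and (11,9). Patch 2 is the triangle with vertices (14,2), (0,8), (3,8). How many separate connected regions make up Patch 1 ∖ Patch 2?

Patch 1 ∖ Patch 2 splits into 2 disjoint pieces (area 16.7857, area 20).

2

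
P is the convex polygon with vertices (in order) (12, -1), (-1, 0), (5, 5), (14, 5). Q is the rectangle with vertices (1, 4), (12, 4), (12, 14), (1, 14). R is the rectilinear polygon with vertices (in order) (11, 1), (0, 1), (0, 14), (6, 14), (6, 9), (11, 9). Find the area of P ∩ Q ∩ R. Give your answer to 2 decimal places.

The intersection is the polygon with vertices (11,5), (11,4), (3.8,4), (5,5).
By the shoelace formula its area is 6.60.

6.60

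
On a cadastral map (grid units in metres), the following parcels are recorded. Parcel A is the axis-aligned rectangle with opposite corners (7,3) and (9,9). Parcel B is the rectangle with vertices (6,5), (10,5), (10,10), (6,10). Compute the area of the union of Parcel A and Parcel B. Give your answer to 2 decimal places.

24.00

By inclusion–exclusion:
Individual areas: |Parcel A| = 12, |Parcel B| = 20.
|Parcel A∩Parcel B|: x∈[7,9], y∈[5,9] → 2·4 = 8.
|Parcel A ∪ Parcel B| = 32 − 8 = 24.00.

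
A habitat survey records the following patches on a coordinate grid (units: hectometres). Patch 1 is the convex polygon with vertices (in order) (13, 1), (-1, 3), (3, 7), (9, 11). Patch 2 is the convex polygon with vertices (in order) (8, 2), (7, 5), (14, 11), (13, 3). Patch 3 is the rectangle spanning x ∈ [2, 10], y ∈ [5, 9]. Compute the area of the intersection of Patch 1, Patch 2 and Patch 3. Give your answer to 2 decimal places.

3.86

The intersection is the polygon with vertices (10,7.571), (10,5), (7,5).
By the shoelace formula its area is 3.86.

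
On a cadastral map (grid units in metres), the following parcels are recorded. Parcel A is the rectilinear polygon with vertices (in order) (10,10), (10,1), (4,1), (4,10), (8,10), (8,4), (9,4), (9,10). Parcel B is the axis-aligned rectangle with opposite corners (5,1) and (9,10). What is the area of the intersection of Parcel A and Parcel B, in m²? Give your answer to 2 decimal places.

30.00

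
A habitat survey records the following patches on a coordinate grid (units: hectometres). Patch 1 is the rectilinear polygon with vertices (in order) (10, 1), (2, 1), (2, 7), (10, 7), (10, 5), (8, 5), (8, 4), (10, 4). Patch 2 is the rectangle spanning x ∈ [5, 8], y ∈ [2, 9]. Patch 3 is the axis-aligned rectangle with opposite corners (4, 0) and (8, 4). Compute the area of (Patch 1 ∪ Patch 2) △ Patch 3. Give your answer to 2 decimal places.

44.00

|Patch 1 ∪ Patch 2| = 52.
|(Patch 1 ∪ Patch 2) ∩ Patch 3| = 12.
|(Patch 1 ∪ Patch 2) △ Patch 3| = 52 + 16 − 24 = 44.00.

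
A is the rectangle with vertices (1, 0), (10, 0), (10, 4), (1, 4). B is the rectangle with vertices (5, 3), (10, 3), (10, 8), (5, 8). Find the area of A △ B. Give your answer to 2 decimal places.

51.00

|A∩B|: x∈[5,10], y∈[3,4] → 5·1 = 5.
|A △ B| = |A| + |B| − 2·|A∩B| = 36 + 25 − 10 = 51.00.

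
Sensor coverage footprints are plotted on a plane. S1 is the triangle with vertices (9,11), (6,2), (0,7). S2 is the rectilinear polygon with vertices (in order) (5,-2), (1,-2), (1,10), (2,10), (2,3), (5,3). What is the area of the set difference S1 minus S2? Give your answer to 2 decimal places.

|S1| = 34.5, |S1∩S2| = 1.9333.
|S1 ∖ S2| = |S1| − |S1∩S2| = 34.5 − 1.9333 = 32.57.

32.57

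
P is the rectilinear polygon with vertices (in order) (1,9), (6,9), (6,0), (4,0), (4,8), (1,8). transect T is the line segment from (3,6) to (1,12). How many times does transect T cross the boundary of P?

The segment meets the boundary at (2,9), (2.333,8).

2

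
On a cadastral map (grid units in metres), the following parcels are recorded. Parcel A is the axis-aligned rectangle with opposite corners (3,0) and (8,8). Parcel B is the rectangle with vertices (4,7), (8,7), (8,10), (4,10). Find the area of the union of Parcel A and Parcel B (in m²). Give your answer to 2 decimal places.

48.00

By inclusion–exclusion:
Individual areas: |Parcel A| = 40, |Parcel B| = 12.
|Parcel A∩Parcel B|: x∈[4,8], y∈[7,8] → 4·1 = 4.
|Parcel A ∪ Parcel B| = 52 − 4 = 48.00.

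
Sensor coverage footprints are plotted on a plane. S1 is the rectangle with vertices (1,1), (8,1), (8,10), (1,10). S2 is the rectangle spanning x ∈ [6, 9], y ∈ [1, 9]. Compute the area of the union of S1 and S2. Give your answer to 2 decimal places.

By inclusion–exclusion:
Individual areas: |S1| = 63, |S2| = 24.
|S1∩S2|: x∈[6,8], y∈[1,9] → 2·8 = 16.
|S1 ∪ S2| = 87 − 16 = 71.00.

71.00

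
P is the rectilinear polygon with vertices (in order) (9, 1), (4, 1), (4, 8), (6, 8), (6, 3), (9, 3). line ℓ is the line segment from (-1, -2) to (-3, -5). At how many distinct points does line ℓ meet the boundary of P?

The segment lies entirely outside P and never meets its boundary.

0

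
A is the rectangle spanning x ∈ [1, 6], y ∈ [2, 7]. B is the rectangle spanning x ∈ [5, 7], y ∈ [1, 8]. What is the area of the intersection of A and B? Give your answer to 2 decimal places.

|A∩B|: x∈[5,6], y∈[2,7] → 1·5 = 5.

5.00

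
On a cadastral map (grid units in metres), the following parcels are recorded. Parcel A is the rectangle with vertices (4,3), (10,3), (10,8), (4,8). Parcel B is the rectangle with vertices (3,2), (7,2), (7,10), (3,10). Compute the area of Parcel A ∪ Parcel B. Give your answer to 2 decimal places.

By inclusion–exclusion:
Individual areas: |Parcel A| = 30, |Parcel B| = 32.
|Parcel A∩Parcel B|: x∈[4,7], y∈[3,8] → 3·5 = 15.
|Parcel A ∪ Parcel B| = 62 − 15 = 47.00.

47.00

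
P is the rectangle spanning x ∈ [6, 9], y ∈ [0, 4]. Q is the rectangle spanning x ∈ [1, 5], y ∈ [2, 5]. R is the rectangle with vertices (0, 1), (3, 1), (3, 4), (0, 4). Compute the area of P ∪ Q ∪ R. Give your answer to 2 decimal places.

By inclusion–exclusion:
Individual areas: |P| = 12, |Q| = 12, |R| = 9.
|P∩Q| = 0 (no overlap).
|P∩R| = 0 (no overlap).
|Q∩R|: x∈[1,3], y∈[2,4] → 2·2 = 4.
|P∩Q∩R| = 0.
|P ∪ Q ∪ R| = 33 − 4 + 0 = 29.00.

29.00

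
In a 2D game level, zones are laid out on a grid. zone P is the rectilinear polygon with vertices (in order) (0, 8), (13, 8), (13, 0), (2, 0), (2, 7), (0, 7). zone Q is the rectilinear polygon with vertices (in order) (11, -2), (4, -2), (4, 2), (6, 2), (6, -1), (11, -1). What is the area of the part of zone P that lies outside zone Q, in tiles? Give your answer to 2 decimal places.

|zone P| = 90, |zone P∩zone Q| = 4.
|zone P ∖ zone Q| = |zone P| − |zone P∩zone Q| = 90 − 4 = 86.00.

86.00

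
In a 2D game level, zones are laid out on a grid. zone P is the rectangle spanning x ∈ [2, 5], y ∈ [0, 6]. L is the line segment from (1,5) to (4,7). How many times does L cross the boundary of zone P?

2

The segment meets the boundary at (2.5,6), (2,5.667).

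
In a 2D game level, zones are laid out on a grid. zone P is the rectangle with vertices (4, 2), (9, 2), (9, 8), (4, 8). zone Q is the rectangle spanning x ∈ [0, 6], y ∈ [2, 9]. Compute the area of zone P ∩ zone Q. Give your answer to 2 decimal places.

|zone P∩zone Q|: x∈[4,6], y∈[2,8] → 2·6 = 12.

12.00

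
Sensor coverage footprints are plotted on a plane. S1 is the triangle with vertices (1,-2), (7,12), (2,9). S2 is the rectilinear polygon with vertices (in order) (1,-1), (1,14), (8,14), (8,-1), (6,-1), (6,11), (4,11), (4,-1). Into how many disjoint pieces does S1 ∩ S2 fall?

S1 ∩ S2 splits into 2 disjoint pieces (area 18.0312, area 1).

2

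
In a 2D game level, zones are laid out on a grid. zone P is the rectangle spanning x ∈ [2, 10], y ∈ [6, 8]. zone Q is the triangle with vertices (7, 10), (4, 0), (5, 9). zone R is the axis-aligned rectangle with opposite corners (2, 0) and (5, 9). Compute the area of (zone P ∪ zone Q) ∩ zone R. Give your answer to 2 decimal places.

8.39

The region (zone P ∪ zone Q) ∩ zone R is the polygon with vertices (4,0), (4.667,6), (2,6), (2,8), (4.889,8), (5,9), (5,3.333).
By the shoelace formula its area is 8.39.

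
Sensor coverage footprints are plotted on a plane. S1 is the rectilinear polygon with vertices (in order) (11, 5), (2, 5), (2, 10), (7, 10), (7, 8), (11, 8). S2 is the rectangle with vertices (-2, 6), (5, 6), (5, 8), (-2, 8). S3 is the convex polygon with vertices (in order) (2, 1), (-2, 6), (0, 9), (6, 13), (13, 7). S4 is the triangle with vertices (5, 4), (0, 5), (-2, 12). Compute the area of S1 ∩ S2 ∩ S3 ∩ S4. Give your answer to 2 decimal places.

The intersection is the polygon with vertices (2,6), (2,7.429), (3.25,6).
By the shoelace formula its area is 0.89.

0.89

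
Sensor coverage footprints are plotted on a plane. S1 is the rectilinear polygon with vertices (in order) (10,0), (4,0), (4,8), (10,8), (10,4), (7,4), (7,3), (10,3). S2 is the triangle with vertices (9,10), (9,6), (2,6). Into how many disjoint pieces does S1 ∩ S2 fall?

S1 ∩ S2 is a single connected region.

1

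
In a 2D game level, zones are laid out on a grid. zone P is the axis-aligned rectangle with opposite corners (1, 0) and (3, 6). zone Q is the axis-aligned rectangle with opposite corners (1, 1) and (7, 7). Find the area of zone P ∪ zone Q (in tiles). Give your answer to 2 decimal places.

38.00

By inclusion–exclusion:
Individual areas: |zone P| = 12, |zone Q| = 36.
|zone P∩zone Q|: x∈[1,3], y∈[1,6] → 2·5 = 10.
|zone P ∪ zone Q| = 48 − 10 = 38.00.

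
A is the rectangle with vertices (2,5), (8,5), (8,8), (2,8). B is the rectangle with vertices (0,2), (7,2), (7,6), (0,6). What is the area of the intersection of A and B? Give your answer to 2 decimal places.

5.00

|A∩B|: x∈[2,7], y∈[5,6] → 5·1 = 5.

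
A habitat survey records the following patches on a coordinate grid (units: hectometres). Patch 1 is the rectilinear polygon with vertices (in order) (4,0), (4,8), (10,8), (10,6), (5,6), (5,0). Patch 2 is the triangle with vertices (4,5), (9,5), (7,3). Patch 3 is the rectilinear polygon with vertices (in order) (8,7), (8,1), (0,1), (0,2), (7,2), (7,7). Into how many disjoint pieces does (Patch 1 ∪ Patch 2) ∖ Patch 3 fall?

(Patch 1 ∪ Patch 2) ∖ Patch 3 splits into 3 disjoint pieces (area 17.6667, area 0.5, area 1).

3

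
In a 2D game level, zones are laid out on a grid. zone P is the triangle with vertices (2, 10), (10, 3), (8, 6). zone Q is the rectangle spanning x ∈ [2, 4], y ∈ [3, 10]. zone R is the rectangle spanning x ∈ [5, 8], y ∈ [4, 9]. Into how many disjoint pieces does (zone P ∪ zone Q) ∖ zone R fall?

(zone P ∪ zone Q) ∖ zone R splits into 2 disjoint pieces (area 1.25, area 14.5208).

2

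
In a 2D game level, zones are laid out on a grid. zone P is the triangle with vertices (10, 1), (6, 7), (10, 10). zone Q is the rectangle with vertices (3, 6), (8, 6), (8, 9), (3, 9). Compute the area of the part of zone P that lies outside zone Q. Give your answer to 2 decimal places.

14.83

|zone P| = 18, |zone P∩zone Q| = 3.1667.
|zone P ∖ zone Q| = |zone P| − |zone P∩zone Q| = 18 − 3.1667 = 14.83.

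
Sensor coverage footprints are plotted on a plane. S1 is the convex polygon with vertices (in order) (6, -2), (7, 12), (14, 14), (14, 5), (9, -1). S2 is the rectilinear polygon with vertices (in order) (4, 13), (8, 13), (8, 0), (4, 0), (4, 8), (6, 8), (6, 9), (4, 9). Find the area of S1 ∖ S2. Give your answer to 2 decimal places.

|S1| = 90.5, |S1∩S2| = 17.2857.
|S1 ∖ S2| = |S1| − |S1∩S2| = 90.5 − 17.2857 = 73.21.

73.21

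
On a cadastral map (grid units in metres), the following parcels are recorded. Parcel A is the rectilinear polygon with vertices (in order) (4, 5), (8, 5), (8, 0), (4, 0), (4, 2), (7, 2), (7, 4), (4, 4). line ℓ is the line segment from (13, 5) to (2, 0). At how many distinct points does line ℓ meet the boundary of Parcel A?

The segment meets the boundary at (4,0.909), (6.4,2), (7,2.273), (8,2.727).

4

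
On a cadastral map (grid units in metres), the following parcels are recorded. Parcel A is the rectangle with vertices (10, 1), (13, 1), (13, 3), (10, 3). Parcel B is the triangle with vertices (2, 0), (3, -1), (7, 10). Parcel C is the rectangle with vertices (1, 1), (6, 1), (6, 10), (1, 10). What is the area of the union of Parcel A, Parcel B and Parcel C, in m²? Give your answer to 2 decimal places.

By inclusion–exclusion:
Individual areas: |Parcel A| = 6, |Parcel B| = 7.5, |Parcel C| = 45.
|Parcel A∩Parcel B| = 0.
|Parcel A∩Parcel C| = 0 (no overlap).
|Parcel B∩Parcel C| = 5.1477.
|Parcel A∩Parcel B∩Parcel C| = 0.
|Parcel A ∪ Parcel B ∪ Parcel C| = 58.5 − 5.1477 + 0 = 53.35.

53.35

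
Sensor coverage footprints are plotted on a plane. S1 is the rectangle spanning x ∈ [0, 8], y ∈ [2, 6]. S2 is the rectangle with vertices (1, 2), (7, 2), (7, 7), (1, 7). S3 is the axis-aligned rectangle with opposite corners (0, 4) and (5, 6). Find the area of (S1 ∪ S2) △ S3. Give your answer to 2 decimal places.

|S1 ∪ S2| = 38.
|(S1 ∪ S2) ∩ S3| = 10.
|(S1 ∪ S2) △ S3| = 38 + 10 − 20 = 28.00.

28.00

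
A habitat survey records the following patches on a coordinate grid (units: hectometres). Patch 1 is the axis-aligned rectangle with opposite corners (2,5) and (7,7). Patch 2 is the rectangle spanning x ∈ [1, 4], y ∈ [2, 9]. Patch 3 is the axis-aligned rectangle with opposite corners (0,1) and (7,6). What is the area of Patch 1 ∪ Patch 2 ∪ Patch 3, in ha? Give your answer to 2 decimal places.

By inclusion–exclusion:
Individual areas: |Patch 1| = 10, |Patch 2| = 21, |Patch 3| = 35.
|Patch 1∩Patch 2|: x∈[2,4], y∈[5,7] → 2·2 = 4.
|Patch 1∩Patch 3|: x∈[2,7], y∈[5,6] → 5·1 = 5.
|Patch 2∩Patch 3|: x∈[1,4], y∈[2,6] → 3·4 = 12.
|Patch 1∩Patch 2∩Patch 3| = 2.
|Patch 1 ∪ Patch 2 ∪ Patch 3| = 66 − 21 + 2 = 47.00.

47.00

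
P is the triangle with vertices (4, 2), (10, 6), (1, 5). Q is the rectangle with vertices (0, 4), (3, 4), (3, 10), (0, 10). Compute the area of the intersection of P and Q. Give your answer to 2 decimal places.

1.72

The intersection is the polygon with vertices (1,5), (3,5.222), (3,4), (2,4).
By the shoelace formula its area is 1.72.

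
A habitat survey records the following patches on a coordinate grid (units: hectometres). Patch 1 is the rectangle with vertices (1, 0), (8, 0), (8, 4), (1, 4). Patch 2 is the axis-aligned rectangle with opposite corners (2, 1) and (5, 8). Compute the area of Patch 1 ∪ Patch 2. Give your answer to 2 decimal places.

40.00

By inclusion–exclusion:
Individual areas: |Patch 1| = 28, |Patch 2| = 21.
|Patch 1∩Patch 2|: x∈[2,5], y∈[1,4] → 3·3 = 9.
|Patch 1 ∪ Patch 2| = 49 − 9 = 40.00.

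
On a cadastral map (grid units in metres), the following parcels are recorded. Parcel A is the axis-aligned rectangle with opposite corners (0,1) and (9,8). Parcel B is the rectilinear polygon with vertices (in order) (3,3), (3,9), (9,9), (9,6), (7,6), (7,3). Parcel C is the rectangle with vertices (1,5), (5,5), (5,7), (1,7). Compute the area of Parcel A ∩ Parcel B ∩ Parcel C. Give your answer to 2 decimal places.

4.00

The intersection is the polygon with vertices (3,7), (5,7), (5,5), (3,5).
By the shoelace formula its area is 4.00.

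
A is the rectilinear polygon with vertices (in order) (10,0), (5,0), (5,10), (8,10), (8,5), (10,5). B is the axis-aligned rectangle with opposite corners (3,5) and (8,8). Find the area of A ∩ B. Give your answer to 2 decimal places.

The intersection is the polygon with vertices (5,8), (8,8), (8,5), (5,5).
By the shoelace formula its area is 9.00.

9.00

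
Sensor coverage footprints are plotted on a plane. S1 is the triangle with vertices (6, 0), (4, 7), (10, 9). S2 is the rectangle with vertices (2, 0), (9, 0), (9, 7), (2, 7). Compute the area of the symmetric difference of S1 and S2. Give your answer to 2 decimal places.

36.25

|S1| = 23, |S2| = 49, |S1∩S2| = 17.875.
|S1 △ S2| = |S1| + |S2| − 2·|S1∩S2| = 23 + 49 − 35.75 = 36.25.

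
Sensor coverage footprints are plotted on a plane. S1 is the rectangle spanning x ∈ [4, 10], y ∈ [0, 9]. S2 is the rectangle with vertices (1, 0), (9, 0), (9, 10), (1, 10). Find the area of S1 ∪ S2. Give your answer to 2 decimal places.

By inclusion–exclusion:
Individual areas: |S1| = 54, |S2| = 80.
|S1∩S2|: x∈[4,9], y∈[0,9] → 5·9 = 45.
|S1 ∪ S2| = 134 − 45 = 89.00.

89.00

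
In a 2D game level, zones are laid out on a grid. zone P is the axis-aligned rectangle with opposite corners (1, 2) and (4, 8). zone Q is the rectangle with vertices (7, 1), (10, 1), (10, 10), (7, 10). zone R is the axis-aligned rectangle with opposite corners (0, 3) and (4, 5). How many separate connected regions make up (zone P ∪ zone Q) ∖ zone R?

3

(zone P ∪ zone Q) ∖ zone R splits into 3 disjoint pieces (area 3, area 9, area 27).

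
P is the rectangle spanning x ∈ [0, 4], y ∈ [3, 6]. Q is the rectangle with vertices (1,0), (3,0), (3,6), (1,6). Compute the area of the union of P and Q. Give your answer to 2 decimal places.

By inclusion–exclusion:
Individual areas: |P| = 12, |Q| = 12.
|P∩Q|: x∈[1,3], y∈[3,6] → 2·3 = 6.
|P ∪ Q| = 24 − 6 = 18.00.

18.00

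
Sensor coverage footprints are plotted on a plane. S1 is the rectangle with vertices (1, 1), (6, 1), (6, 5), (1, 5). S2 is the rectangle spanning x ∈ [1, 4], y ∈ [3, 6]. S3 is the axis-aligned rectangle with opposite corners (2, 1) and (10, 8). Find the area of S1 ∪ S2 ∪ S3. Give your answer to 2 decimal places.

By inclusion–exclusion:
Individual areas: |S1| = 20, |S2| = 9, |S3| = 56.
|S1∩S2|: x∈[1,4], y∈[3,5] → 3·2 = 6.
|S1∩S3|: x∈[2,6], y∈[1,5] → 4·4 = 16.
|S2∩S3|: x∈[2,4], y∈[3,6] → 2·3 = 6.
|S1∩S2∩S3| = 4.
|S1 ∪ S2 ∪ S3| = 85 − 28 + 4 = 61.00.

61.00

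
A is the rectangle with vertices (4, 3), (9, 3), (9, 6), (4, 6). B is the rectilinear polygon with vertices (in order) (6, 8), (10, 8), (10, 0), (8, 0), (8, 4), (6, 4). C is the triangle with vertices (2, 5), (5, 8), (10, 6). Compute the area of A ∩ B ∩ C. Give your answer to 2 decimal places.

0.94

The intersection is the polygon with vertices (9,5.875), (6,5.5), (6,6), (9,6).
By the shoelace formula its area is 0.94.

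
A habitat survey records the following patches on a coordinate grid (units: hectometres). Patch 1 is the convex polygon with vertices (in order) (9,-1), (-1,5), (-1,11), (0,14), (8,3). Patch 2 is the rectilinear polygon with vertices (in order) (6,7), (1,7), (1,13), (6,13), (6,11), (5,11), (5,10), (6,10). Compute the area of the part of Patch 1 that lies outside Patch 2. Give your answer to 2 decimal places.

49.99

|Patch 1| = 61.5, |Patch 1∩Patch 2| = 11.5057.
|Patch 1 ∖ Patch 2| = |Patch 1| − |Patch 1∩Patch 2| = 61.5 − 11.5057 = 49.99.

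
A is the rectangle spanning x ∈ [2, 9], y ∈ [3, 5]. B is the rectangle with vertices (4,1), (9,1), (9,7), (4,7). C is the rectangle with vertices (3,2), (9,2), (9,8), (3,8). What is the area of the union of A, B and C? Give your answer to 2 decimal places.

43.00

By inclusion–exclusion:
Individual areas: |A| = 14, |B| = 30, |C| = 36.
|A∩B|: x∈[4,9], y∈[3,5] → 5·2 = 10.
|A∩C|: x∈[3,9], y∈[3,5] → 6·2 = 12.
|B∩C|: x∈[4,9], y∈[2,7] → 5·5 = 25.
|A∩B∩C| = 10.
|A ∪ B ∪ C| = 80 − 47 + 10 = 43.00.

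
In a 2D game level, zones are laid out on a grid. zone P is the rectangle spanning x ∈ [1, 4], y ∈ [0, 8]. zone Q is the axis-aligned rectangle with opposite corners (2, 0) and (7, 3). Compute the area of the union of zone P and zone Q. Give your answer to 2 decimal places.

33.00

By inclusion–exclusion:
Individual areas: |zone P| = 24, |zone Q| = 15.
|zone P∩zone Q|: x∈[2,4], y∈[0,3] → 2·3 = 6.
|zone P ∪ zone Q| = 39 − 6 = 33.00.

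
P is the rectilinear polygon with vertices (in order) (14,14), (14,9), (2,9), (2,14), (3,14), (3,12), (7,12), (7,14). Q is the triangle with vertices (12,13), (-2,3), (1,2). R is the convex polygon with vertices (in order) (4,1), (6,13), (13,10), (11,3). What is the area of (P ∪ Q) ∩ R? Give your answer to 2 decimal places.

|P ∪ Q| = 70.8.
|(P ∪ Q) ∩ R| = 21.63.

21.63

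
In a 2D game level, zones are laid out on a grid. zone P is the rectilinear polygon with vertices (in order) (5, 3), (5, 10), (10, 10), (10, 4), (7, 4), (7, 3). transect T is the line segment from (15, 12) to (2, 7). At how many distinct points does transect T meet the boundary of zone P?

2

The segment meets the boundary at (5,8.154), (9.8,10).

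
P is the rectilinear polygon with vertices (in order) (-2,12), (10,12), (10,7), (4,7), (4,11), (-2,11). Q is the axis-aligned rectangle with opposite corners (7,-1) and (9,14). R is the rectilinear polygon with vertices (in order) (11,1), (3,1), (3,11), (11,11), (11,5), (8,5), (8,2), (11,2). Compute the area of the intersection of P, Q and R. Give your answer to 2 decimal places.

The intersection is the polygon with vertices (9,7), (7,7), (7,11), (9,11).
By the shoelace formula its area is 8.00.

8.00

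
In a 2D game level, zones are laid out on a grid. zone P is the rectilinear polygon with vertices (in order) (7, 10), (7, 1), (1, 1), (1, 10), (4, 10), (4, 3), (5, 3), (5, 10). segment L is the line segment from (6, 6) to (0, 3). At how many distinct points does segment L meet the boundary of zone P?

The segment meets the boundary at (1,3.5), (4,5), (5,5.5).

3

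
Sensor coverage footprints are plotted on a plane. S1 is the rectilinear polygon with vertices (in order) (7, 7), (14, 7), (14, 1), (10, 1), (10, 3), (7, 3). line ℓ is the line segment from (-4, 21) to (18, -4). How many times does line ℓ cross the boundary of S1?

2

The segment meets the boundary at (13.6,1), (8.32,7).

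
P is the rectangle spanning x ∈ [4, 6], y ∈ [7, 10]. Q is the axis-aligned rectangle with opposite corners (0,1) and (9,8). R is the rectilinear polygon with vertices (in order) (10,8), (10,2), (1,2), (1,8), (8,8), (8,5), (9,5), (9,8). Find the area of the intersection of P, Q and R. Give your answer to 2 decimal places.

The intersection is the polygon with vertices (4,7), (4,8), (6,8), (6,7).
By the shoelace formula its area is 2.00.

2.00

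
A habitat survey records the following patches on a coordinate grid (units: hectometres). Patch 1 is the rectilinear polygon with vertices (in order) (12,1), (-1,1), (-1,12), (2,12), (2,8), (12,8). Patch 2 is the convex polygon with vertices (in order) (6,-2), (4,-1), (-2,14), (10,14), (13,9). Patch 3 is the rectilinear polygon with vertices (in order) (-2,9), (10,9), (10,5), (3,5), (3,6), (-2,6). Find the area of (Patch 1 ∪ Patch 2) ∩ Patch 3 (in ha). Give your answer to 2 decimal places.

40.00

The region (Patch 1 ∪ Patch 2) ∩ Patch 3 is the polygon with vertices (-1,9), (10,9), (10,5), (3,5), (3,6), (-1,6).
By the shoelace formula its area is 40.00.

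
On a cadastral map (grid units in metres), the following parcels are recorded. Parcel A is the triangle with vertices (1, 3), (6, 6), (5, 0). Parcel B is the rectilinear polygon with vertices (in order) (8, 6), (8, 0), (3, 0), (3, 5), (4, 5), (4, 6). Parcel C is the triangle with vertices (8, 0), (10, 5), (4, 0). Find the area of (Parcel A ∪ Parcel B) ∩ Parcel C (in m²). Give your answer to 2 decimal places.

The region (Parcel A ∪ Parcel B) ∩ Parcel C is the polygon with vertices (8,0), (5,0), (4,0), (8,3.333).
By the shoelace formula its area is 6.67.

6.67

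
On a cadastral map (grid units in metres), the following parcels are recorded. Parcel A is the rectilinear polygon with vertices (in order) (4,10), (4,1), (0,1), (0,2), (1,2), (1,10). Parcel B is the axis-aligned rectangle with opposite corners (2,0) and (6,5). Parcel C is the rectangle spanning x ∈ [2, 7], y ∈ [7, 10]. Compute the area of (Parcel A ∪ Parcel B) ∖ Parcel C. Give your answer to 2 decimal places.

|Parcel A ∪ Parcel B| = 40.
|(Parcel A ∪ Parcel B) ∩ Parcel C| = 6.
|(Parcel A ∪ Parcel B) ∖ Parcel C| = 40 − 6 = 34.00.

34.00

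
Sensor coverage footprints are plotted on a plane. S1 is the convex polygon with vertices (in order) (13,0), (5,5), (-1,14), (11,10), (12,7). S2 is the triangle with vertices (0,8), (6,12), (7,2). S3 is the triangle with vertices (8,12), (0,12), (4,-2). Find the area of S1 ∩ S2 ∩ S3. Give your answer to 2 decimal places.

17.94

The intersection is the polygon with vertices (2.077,9.385), (5.667,11.778), (6.035,11.655), (6.519,6.815), (5.848,4.47), (5,5).
By the shoelace formula its area is 17.94.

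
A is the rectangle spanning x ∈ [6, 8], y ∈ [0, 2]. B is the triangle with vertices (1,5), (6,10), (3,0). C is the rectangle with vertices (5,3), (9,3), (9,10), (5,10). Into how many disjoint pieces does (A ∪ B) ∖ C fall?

2

(A ∪ B) ∖ C splits into 2 disjoint pieces (area 4, area 16.3333).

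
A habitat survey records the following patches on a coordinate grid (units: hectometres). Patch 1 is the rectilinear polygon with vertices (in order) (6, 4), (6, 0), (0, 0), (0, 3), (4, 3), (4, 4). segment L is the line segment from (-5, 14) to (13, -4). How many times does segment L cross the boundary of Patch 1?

The segment meets the boundary at (6,3), (5,4).

2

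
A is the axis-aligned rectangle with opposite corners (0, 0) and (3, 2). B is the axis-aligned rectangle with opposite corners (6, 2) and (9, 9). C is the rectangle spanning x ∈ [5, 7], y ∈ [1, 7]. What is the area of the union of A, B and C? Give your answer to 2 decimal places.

By inclusion–exclusion:
Individual areas: |A| = 6, |B| = 21, |C| = 12.
|A∩B| = 0 (no overlap).
|A∩C| = 0 (no overlap).
|B∩C|: x∈[6,7], y∈[2,7] → 1·5 = 5.
|A∩B∩C| = 0.
|A ∪ B ∪ C| = 39 − 5 + 0 = 34.00.

34.00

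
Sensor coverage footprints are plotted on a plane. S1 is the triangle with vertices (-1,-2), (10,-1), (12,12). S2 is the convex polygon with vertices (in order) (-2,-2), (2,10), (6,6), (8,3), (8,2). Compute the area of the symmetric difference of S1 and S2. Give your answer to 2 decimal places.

|S1| = 70.5, |S2| = 57, |S1∩S2| = 19.6615.
|S1 △ S2| = |S1| + |S2| − 2·|S1∩S2| = 70.5 + 57 − 39.3229 = 88.18.

88.18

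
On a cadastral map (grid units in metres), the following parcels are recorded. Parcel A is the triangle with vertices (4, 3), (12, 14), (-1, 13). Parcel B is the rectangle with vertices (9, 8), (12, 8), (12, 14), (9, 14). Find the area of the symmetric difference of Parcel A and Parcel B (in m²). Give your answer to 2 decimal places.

73.82

|Parcel A| = 67.5, |Parcel B| = 18, |Parcel A∩Parcel B| = 5.8413.
|Parcel A △ Parcel B| = |Parcel A| + |Parcel B| − 2·|Parcel A∩Parcel B| = 67.5 + 18 − 11.6827 = 73.82.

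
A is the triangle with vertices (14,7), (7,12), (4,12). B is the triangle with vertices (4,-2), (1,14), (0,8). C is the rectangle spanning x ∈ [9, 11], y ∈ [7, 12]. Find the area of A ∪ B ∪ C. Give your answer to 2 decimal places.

32.79

By inclusion–exclusion:
Individual areas: |A| = 7.5, |B| = 17, |C| = 10.
|A∩B| = 0.
|A∩C| = 1.7143.
|B∩C| = 0.
|A∩B∩C| = 0.
|A ∪ B ∪ C| = 34.5 − 1.7143 + 0 = 32.79.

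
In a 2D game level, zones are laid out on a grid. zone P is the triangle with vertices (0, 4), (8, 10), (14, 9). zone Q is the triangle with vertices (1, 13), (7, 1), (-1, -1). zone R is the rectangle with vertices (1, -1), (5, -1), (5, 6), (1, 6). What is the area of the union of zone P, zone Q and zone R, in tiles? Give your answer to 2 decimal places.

By inclusion–exclusion:
Individual areas: |zone P| = 22, |zone Q| = 54, |zone R| = 28.
|zone P∩zone Q| = 3.6667.
|zone P∩zone R| = 2.6726.
|zone Q∩zone R| = 23.75.
|zone P∩zone Q∩zone R| = 2.5536.
|zone P ∪ zone Q ∪ zone R| = 104 − 30.0893 + 2.5536 = 76.46.

76.46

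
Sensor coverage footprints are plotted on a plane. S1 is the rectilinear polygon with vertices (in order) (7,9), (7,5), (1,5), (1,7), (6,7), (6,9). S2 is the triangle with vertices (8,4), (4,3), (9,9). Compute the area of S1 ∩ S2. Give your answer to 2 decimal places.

1.07

The intersection is the polygon with vertices (7,5), (5.667,5), (7,6.6).
By the shoelace formula its area is 1.07.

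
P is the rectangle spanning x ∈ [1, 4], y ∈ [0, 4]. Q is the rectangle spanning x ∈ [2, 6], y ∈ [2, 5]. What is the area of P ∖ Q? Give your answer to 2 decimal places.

|P∩Q|: x∈[2,4], y∈[2,4] → 2·2 = 4.
|P| = 12.
|P ∖ Q| = |P| − |P∩Q| = 12 − 4 = 8.00.

8.00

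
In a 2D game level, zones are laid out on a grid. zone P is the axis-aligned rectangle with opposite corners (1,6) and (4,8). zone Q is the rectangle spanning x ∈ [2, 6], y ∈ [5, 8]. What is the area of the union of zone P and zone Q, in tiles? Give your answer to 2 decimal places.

14.00

By inclusion–exclusion:
Individual areas: |zone P| = 6, |zone Q| = 12.
|zone P∩zone Q|: x∈[2,4], y∈[6,8] → 2·2 = 4.
|zone P ∪ zone Q| = 18 − 4 = 14.00.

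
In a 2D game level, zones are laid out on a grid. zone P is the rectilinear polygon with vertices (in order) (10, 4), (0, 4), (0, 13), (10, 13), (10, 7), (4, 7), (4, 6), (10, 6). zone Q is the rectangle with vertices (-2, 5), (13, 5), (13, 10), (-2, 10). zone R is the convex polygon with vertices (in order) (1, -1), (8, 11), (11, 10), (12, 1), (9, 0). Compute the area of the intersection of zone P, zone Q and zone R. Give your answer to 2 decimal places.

15.58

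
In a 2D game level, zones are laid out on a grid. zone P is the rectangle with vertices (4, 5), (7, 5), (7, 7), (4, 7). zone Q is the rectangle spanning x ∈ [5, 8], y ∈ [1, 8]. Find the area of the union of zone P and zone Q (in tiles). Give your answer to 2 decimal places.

23.00

By inclusion–exclusion:
Individual areas: |zone P| = 6, |zone Q| = 21.
|zone P∩zone Q|: x∈[5,7], y∈[5,7] → 2·2 = 4.
|zone P ∪ zone Q| = 27 − 4 = 23.00.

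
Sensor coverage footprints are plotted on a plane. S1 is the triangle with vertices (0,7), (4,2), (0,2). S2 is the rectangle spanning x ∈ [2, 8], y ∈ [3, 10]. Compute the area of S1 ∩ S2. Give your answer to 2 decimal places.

The intersection is the polygon with vertices (3.2,3), (2,3), (2,4.5).
By the shoelace formula its area is 0.90.

0.90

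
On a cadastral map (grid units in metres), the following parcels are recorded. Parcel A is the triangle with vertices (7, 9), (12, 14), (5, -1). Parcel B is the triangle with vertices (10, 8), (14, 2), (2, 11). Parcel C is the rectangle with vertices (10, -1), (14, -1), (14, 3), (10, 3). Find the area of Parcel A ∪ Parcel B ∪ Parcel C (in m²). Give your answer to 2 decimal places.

49.35

By inclusion–exclusion:
Individual areas: |Parcel A| = 20, |Parcel B| = 18, |Parcel C| = 16.
|Parcel A∩Parcel B| = 4.3154.
|Parcel A∩Parcel C| = 0.
|Parcel B∩Parcel C| = 0.3333.
|Parcel A∩Parcel B∩Parcel C| = 0.
|Parcel A ∪ Parcel B ∪ Parcel C| = 54 − 4.6488 + 0 = 49.35.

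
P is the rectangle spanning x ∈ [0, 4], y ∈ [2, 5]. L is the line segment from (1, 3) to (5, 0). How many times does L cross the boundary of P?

1

The segment meets the boundary at (2.333,2).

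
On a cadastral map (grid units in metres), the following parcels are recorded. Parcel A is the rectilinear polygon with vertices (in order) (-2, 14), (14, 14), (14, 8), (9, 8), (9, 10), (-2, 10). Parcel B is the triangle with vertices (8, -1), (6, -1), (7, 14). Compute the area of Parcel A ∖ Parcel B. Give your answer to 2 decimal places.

|Parcel A| = 74, |Parcel A∩Parcel B| = 1.0667.
|Parcel A ∖ Parcel B| = |Parcel A| − |Parcel A∩Parcel B| = 74 − 1.0667 = 72.93.

72.93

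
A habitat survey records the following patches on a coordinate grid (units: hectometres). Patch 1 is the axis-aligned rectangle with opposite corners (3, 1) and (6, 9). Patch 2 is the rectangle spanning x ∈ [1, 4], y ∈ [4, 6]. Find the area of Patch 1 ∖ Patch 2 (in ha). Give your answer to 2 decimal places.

22.00

|Patch 1∩Patch 2|: x∈[3,4], y∈[4,6] → 1·2 = 2.
|Patch 1| = 24.
|Patch 1 ∖ Patch 2| = |Patch 1| − |Patch 1∩Patch 2| = 24 − 2 = 22.00.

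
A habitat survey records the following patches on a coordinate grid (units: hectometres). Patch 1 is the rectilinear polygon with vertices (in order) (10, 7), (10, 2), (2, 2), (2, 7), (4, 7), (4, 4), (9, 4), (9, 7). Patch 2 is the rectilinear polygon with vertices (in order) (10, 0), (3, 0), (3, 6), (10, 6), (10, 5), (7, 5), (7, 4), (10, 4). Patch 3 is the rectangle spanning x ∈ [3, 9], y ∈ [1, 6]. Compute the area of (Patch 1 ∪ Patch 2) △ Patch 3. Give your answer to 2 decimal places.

21.00

|Patch 1 ∪ Patch 2| = 47.
|(Patch 1 ∪ Patch 2) ∩ Patch 3| = 28.
|(Patch 1 ∪ Patch 2) △ Patch 3| = 47 + 30 − 56 = 21.00.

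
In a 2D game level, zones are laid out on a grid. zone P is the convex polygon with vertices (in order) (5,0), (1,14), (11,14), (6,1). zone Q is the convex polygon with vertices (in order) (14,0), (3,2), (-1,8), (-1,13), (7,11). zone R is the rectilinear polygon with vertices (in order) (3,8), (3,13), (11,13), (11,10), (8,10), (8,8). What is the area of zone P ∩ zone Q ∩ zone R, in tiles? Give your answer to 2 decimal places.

16.21

The intersection is the polygon with vertices (7,11), (8,9.429), (8,8), (3,8), (3,12).
By the shoelace formula its area is 16.21.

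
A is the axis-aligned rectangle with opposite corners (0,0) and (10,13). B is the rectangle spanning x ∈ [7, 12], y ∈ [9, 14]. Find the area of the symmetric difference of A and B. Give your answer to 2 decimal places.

|A∩B|: x∈[7,10], y∈[9,13] → 3·4 = 12.
|A △ B| = |A| + |B| − 2·|A∩B| = 130 + 25 − 24 = 131.00.

131.00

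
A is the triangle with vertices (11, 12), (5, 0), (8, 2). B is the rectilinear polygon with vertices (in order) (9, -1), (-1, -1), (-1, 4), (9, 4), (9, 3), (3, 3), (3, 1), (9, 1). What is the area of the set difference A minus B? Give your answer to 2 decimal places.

9.80

|A| = 12, |A∩B| = 2.2.
|A ∖ B| = |A| − |A∩B| = 12 − 2.2 = 9.80.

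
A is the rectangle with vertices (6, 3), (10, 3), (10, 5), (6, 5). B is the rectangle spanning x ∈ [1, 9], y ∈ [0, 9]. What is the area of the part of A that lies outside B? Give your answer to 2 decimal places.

|A∩B|: x∈[6,9], y∈[3,5] → 3·2 = 6.
|A| = 8.
|A ∖ B| = |A| − |A∩B| = 8 − 6 = 2.00.

2.00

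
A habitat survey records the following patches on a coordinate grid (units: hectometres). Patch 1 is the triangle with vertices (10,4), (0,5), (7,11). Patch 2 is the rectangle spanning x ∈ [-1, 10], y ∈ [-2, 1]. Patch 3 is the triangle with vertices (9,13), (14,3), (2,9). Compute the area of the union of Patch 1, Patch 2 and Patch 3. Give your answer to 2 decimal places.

By inclusion–exclusion:
Individual areas: |Patch 1| = 33.5, |Patch 2| = 33, |Patch 3| = 45.
|Patch 1∩Patch 2| = 0.
|Patch 1∩Patch 3| = 12.9833.
|Patch 2∩Patch 3| = 0.
|Patch 1∩Patch 2∩Patch 3| = 0.
|Patch 1 ∪ Patch 2 ∪ Patch 3| = 111.5 − 12.9833 + 0 = 98.52.

98.52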